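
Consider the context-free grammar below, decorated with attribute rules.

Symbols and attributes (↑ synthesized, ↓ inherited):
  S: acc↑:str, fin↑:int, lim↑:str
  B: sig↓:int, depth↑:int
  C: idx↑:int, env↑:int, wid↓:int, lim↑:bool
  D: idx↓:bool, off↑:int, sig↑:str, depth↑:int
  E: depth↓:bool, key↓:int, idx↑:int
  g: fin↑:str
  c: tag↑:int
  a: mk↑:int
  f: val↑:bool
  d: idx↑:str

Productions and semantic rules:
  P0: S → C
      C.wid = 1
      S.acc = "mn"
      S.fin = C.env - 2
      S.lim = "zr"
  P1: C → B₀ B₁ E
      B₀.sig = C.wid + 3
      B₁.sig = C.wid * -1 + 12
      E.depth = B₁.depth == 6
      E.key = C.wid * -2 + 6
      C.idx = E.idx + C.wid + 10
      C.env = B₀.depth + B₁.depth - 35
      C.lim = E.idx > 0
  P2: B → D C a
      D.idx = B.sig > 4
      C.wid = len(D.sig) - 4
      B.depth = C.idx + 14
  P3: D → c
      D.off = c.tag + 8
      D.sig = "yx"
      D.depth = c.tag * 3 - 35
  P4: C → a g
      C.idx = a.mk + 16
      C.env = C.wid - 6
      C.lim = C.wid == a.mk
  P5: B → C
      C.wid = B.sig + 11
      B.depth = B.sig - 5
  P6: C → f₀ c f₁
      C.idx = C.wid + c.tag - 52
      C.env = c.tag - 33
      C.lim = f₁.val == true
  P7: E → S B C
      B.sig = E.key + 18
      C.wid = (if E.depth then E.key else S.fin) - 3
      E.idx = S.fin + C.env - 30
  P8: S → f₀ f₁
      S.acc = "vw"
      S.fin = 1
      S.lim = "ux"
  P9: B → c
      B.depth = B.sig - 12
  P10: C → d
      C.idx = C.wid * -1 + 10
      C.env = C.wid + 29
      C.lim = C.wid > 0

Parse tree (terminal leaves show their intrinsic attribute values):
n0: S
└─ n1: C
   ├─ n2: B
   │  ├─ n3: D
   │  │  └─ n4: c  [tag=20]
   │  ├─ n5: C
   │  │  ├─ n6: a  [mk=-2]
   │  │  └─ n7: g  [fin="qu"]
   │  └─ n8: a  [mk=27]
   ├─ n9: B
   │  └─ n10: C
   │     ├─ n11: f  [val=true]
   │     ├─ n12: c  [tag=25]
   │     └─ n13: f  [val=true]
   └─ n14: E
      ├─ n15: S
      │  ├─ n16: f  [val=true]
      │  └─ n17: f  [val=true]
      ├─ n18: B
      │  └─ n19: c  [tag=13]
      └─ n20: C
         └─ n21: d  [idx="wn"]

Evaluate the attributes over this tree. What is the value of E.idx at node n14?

1. n1.wid = 1  [1]
2. n2.sig = 4  [C.wid + 3]
3. n3.idx = false  [B.sig > 4]
4. n4.tag = 20  [terminal]
5. n3.off = 28  [c.tag + 8]
6. n3.sig = "yx"  ["yx"]
7. n3.depth = 25  [c.tag * 3 - 35]
8. n5.wid = -2  [len(D.sig) - 4]
9. n6.mk = -2  [terminal]
10. n7.fin = "qu"  [terminal]
11. n5.idx = 14  [a.mk + 16]
12. n5.env = -8  [C.wid - 6]
13. n5.lim = true  [C.wid == a.mk]
14. n8.mk = 27  [terminal]
15. n2.depth = 28  [C.idx + 14]
16. n9.sig = 11  [C.wid * -1 + 12]
17. n10.wid = 22  [B.sig + 11]
18. n11.val = true  [terminal]
19. n12.tag = 25  [terminal]
20. n13.val = true  [terminal]
21. n10.idx = -5  [C.wid + c.tag - 52]
22. n10.env = -8  [c.tag - 33]
23. n10.lim = true  [f₁.val == true]
24. n9.depth = 6  [B.sig - 5]
25. n14.depth = true  [B₁.depth == 6]
26. n14.key = 4  [C.wid * -2 + 6]
27. n16.val = true  [terminal]
28. n17.val = true  [terminal]
29. n15.acc = "vw"  ["vw"]
30. n15.fin = 1  [1]
31. n15.lim = "ux"  ["ux"]
32. n18.sig = 22  [E.key + 18]
33. n19.tag = 13  [terminal]
34. n18.depth = 10  [B.sig - 12]
35. n20.wid = 1  [(if E.depth then E.key else S.fin) - 3]
36. n21.idx = "wn"  [terminal]
37. n20.idx = 9  [C.wid * -1 + 10]
38. n20.env = 30  [C.wid + 29]
39. n20.lim = true  [C.wid > 0]
40. n14.idx = 1  [S.fin + C.env - 30]
41. n1.idx = 12  [E.idx + C.wid + 10]
42. n1.env = -1  [B₀.depth + B₁.depth - 35]
43. n1.lim = true  [E.idx > 0]
44. n0.acc = "mn"  ["mn"]
45. n0.fin = -3  [C.env - 2]
46. n0.lim = "zr"  ["zr"]

1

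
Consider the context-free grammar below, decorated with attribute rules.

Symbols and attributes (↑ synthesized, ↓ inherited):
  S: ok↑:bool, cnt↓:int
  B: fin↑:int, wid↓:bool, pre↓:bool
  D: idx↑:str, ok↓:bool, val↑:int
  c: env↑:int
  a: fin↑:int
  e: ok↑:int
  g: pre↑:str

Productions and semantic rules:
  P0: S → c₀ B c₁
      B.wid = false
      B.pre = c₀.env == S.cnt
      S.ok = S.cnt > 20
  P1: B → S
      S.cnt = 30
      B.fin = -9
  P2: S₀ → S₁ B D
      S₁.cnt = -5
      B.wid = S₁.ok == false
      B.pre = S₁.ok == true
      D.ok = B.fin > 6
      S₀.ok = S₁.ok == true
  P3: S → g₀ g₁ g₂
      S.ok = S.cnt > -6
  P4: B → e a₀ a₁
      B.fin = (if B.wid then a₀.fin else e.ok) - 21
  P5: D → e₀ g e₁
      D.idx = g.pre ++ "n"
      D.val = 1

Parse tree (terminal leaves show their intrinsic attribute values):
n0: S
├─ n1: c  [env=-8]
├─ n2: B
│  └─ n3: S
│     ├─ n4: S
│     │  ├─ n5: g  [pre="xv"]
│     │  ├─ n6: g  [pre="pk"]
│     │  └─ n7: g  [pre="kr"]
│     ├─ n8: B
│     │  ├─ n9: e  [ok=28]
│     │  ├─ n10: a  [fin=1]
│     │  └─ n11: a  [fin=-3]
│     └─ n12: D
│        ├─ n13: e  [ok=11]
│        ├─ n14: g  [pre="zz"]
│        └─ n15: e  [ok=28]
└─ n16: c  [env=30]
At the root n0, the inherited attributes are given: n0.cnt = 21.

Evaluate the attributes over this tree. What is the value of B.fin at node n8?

1. n0.cnt = 21  [given at root]
2. n1.env = -8  [terminal]
3. n2.wid = false  [false]
4. n2.pre = false  [c₀.env == S.cnt]
5. n3.cnt = 30  [30]
6. n4.cnt = -5  [-5]
7. n5.pre = "xv"  [terminal]
8. n6.pre = "pk"  [terminal]
9. n7.pre = "kr"  [terminal]
10. n4.ok = true  [S.cnt > -6]
11. n8.wid = false  [S₁.ok == false]
12. n8.pre = true  [S₁.ok == true]
13. n9.ok = 28  [terminal]
14. n10.fin = 1  [terminal]
15. n11.fin = -3  [terminal]
16. n8.fin = 7  [(if B.wid then a₀.fin else e.ok) - 21]
17. n12.ok = true  [B.fin > 6]
18. n13.ok = 11  [terminal]
19. n14.pre = "zz"  [terminal]
20. n15.ok = 28  [terminal]
21. n12.idx = "zzn"  [g.pre ++ "n"]
22. n12.val = 1  [1]
23. n3.ok = true  [S₁.ok == true]
24. n2.fin = -9  [-9]
25. n16.env = 30  [terminal]
26. n0.ok = true  [S.cnt > 20]

7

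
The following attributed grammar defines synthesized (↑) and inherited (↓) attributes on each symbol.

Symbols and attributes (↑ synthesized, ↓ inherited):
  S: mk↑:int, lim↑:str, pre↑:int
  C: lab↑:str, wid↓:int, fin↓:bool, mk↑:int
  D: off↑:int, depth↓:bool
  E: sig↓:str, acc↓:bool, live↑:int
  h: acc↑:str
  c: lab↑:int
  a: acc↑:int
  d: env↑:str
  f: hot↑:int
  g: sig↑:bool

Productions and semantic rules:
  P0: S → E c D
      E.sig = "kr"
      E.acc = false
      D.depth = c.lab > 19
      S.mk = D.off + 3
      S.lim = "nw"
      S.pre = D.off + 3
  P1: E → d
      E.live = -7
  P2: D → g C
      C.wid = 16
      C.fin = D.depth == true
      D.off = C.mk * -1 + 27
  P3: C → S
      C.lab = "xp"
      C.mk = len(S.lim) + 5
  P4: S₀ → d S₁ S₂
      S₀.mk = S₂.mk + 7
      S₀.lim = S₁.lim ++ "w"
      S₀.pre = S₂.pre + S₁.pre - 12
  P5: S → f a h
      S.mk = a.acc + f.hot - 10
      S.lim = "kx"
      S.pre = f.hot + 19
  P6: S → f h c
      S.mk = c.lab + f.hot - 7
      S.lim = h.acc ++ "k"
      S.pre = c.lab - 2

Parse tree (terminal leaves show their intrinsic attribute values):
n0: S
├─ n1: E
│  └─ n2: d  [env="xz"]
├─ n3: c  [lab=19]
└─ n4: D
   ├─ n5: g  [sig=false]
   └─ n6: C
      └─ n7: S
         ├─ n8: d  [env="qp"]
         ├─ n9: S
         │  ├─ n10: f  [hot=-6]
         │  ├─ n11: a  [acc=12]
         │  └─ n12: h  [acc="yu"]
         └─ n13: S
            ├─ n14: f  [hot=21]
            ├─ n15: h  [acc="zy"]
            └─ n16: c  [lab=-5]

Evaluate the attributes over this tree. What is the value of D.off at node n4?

1. n1.sig = "kr"  ["kr"]
2. n1.acc = false  [false]
3. n2.env = "xz"  [terminal]
4. n1.live = -7  [-7]
5. n3.lab = 19  [terminal]
6. n4.depth = false  [c.lab > 19]
7. n5.sig = false  [terminal]
8. n6.wid = 16  [16]
9. n6.fin = false  [D.depth == true]
10. n8.env = "qp"  [terminal]
11. n10.hot = -6  [terminal]
12. n11.acc = 12  [terminal]
13. n12.acc = "yu"  [terminal]
14. n9.mk = -4  [a.acc + f.hot - 10]
15. n9.lim = "kx"  ["kx"]
16. n9.pre = 13  [f.hot + 19]
17. n14.hot = 21  [terminal]
18. n15.acc = "zy"  [terminal]
19. n16.lab = -5  [terminal]
20. n13.mk = 9  [c.lab + f.hot - 7]
21. n13.lim = "zyk"  [h.acc ++ "k"]
22. n13.pre = -7  [c.lab - 2]
23. n7.mk = 16  [S₂.mk + 7]
24. n7.lim = "kxw"  [S₁.lim ++ "w"]
25. n7.pre = -6  [S₂.pre + S₁.pre - 12]
26. n6.lab = "xp"  ["xp"]
27. n6.mk = 8  [len(S.lim) + 5]
28. n4.off = 19  [C.mk * -1 + 27]
29. n0.mk = 22  [D.off + 3]
30. n0.lim = "nw"  ["nw"]
31. n0.pre = 22  [D.off + 3]

19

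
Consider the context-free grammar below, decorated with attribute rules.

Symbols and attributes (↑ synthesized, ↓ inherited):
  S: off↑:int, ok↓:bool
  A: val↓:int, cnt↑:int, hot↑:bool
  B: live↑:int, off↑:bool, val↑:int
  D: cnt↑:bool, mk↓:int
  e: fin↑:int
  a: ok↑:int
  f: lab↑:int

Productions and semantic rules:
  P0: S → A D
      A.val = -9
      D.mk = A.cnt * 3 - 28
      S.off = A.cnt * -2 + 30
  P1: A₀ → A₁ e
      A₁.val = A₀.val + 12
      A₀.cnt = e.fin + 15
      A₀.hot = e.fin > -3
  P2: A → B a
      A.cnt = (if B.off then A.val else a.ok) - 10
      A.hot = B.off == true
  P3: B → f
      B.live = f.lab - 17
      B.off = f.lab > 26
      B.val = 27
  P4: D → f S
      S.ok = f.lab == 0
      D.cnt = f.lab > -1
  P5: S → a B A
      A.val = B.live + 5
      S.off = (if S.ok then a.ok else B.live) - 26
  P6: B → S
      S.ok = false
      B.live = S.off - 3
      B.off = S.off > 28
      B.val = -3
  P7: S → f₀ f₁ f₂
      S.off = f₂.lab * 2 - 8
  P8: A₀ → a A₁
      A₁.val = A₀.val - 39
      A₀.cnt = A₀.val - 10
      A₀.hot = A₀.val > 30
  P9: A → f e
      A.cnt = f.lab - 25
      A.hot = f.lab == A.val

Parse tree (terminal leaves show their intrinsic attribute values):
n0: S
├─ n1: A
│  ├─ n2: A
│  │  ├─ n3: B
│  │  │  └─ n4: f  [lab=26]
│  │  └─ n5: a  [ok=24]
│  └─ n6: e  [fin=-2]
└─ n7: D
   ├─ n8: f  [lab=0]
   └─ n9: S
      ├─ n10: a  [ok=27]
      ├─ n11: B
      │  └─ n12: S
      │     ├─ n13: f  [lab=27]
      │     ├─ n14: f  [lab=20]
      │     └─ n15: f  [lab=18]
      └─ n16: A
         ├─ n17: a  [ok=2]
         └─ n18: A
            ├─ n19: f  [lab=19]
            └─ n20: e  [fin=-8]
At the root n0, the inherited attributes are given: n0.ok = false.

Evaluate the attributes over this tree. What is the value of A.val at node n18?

1. n0.ok = false  [given at root]
2. n1.val = -9  [-9]
3. n2.val = 3  [A₀.val + 12]
4. n4.lab = 26  [terminal]
5. n3.live = 9  [f.lab - 17]
6. n3.off = false  [f.lab > 26]
7. n3.val = 27  [27]
8. n5.ok = 24  [terminal]
9. n2.cnt = 14  [(if B.off then A.val else a.ok) - 10]
10. n2.hot = false  [B.off == true]
11. n6.fin = -2  [terminal]
12. n1.cnt = 13  [e.fin + 15]
13. n1.hot = true  [e.fin > -3]
14. n7.mk = 11  [A.cnt * 3 - 28]
15. n8.lab = 0  [terminal]
16. n9.ok = true  [f.lab == 0]
17. n10.ok = 27  [terminal]
18. n12.ok = false  [false]
19. n13.lab = 27  [terminal]
20. n14.lab = 20  [terminal]
21. n15.lab = 18  [terminal]
22. n12.off = 28  [f₂.lab * 2 - 8]
23. n11.live = 25  [S.off - 3]
24. n11.off = false  [S.off > 28]
25. n11.val = -3  [-3]
26. n16.val = 30  [B.live + 5]
27. n17.ok = 2  [terminal]
28. n18.val = -9  [A₀.val - 39]
29. n19.lab = 19  [terminal]
30. n20.fin = -8  [terminal]
31. n18.cnt = -6  [f.lab - 25]
32. n18.hot = false  [f.lab == A.val]
33. n16.cnt = 20  [A₀.val - 10]
34. n16.hot = false  [A₀.val > 30]
35. n9.off = 1  [(if S.ok then a.ok else B.live) - 26]
36. n7.cnt = true  [f.lab > -1]
37. n0.off = 4  [A.cnt * -2 + 30]

-9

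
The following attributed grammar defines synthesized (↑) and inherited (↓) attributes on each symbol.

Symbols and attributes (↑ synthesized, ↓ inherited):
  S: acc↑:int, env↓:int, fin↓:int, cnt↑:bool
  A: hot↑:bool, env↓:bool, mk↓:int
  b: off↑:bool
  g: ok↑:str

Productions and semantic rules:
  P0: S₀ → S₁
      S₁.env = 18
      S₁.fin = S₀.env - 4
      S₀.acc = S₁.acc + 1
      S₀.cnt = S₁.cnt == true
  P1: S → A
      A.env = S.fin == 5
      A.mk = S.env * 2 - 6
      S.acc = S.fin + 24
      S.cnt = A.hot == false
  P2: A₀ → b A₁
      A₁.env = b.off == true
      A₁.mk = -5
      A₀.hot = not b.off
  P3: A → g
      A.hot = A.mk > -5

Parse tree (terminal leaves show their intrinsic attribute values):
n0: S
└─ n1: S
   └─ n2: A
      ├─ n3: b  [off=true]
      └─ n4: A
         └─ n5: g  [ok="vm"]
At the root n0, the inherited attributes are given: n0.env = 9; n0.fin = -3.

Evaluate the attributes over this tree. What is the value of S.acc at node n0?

1. n0.env = 9  [given at root]
2. n0.fin = -3  [given at root]
3. n1.env = 18  [18]
4. n1.fin = 5  [S₀.env - 4]
5. n2.env = true  [S.fin == 5]
6. n2.mk = 30  [S.env * 2 - 6]
7. n3.off = true  [terminal]
8. n4.env = true  [b.off == true]
9. n4.mk = -5  [-5]
10. n5.ok = "vm"  [terminal]
11. n4.hot = false  [A.mk > -5]
12. n2.hot = false  [not b.off]
13. n1.acc = 29  [S.fin + 24]
14. n1.cnt = true  [A.hot == false]
15. n0.acc = 30  [S₁.acc + 1]
16. n0.cnt = true  [S₁.cnt == true]

30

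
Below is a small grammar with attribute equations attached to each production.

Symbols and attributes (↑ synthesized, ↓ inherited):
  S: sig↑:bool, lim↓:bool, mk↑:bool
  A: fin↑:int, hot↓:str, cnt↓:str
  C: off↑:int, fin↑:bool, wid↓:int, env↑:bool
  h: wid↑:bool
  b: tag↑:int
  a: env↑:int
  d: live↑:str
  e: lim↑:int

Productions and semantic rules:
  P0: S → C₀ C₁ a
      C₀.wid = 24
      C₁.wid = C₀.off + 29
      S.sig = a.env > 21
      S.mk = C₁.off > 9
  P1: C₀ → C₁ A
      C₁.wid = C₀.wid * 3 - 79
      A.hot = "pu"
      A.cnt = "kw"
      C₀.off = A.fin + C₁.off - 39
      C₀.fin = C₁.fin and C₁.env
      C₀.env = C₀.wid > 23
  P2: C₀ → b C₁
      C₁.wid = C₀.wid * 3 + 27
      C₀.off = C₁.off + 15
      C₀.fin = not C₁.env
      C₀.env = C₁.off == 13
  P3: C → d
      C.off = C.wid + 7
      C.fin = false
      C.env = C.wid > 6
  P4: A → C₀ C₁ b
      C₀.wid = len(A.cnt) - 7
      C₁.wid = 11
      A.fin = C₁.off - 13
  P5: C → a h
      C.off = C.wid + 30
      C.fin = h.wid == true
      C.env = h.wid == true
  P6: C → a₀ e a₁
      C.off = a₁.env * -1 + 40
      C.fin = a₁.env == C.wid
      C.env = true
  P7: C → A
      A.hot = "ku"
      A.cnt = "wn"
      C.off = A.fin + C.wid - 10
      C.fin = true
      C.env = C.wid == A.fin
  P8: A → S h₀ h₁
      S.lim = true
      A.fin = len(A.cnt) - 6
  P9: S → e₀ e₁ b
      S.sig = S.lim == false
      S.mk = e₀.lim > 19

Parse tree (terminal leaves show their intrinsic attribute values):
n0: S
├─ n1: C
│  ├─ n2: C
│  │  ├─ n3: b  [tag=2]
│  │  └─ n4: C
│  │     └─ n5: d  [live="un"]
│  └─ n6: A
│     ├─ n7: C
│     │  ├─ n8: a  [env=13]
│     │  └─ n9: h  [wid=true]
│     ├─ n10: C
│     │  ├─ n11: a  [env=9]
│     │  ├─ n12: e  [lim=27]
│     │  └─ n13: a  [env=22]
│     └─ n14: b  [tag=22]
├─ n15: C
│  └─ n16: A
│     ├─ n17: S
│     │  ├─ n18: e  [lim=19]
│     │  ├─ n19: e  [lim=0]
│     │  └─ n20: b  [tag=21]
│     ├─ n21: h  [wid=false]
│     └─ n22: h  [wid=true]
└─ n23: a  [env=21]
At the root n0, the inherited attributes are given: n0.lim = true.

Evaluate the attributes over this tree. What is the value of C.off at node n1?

1. n0.lim = true  [given at root]
2. n1.wid = 24  [24]
3. n2.wid = -7  [C₀.wid * 3 - 79]
4. n3.tag = 2  [terminal]
5. n4.wid = 6  [C₀.wid * 3 + 27]
6. n5.live = "un"  [terminal]
7. n4.off = 13  [C.wid + 7]
8. n4.fin = false  [false]
9. n4.env = false  [C.wid > 6]
10. n2.off = 28  [C₁.off + 15]
11. n2.fin = true  [not C₁.env]
12. n2.env = true  [C₁.off == 13]
13. n6.hot = "pu"  ["pu"]
14. n6.cnt = "kw"  ["kw"]
15. n7.wid = -5  [len(A.cnt) - 7]
16. n8.env = 13  [terminal]
17. n9.wid = true  [terminal]
18. n7.off = 25  [C.wid + 30]
19. n7.fin = true  [h.wid == true]
20. n7.env = true  [h.wid == true]
21. n10.wid = 11  [11]
22. n11.env = 9  [terminal]
23. n12.lim = 27  [terminal]
24. n13.env = 22  [terminal]
25. n10.off = 18  [a₁.env * -1 + 40]
26. n10.fin = false  [a₁.env == C.wid]
27. n10.env = true  [true]
28. n14.tag = 22  [terminal]
29. n6.fin = 5  [C₁.off - 13]
30. n1.off = -6  [A.fin + C₁.off - 39]
31. n1.fin = true  [C₁.fin and C₁.env]
32. n1.env = true  [C₀.wid > 23]
33. n15.wid = 23  [C₀.off + 29]
34. n16.hot = "ku"  ["ku"]
35. n16.cnt = "wn"  ["wn"]
36. n17.lim = true  [true]
37. n18.lim = 19  [terminal]
38. n19.lim = 0  [terminal]
39. n20.tag = 21  [terminal]
40. n17.sig = false  [S.lim == false]
41. n17.mk = false  [e₀.lim > 19]
42. n21.wid = false  [terminal]
43. n22.wid = true  [terminal]
44. n16.fin = -4  [len(A.cnt) - 6]
45. n15.off = 9  [A.fin + C.wid - 10]
46. n15.fin = true  [true]
47. n15.env = false  [C.wid == A.fin]
48. n23.env = 21  [terminal]
49. n0.sig = false  [a.env > 21]
50. n0.mk = false  [C₁.off > 9]

-6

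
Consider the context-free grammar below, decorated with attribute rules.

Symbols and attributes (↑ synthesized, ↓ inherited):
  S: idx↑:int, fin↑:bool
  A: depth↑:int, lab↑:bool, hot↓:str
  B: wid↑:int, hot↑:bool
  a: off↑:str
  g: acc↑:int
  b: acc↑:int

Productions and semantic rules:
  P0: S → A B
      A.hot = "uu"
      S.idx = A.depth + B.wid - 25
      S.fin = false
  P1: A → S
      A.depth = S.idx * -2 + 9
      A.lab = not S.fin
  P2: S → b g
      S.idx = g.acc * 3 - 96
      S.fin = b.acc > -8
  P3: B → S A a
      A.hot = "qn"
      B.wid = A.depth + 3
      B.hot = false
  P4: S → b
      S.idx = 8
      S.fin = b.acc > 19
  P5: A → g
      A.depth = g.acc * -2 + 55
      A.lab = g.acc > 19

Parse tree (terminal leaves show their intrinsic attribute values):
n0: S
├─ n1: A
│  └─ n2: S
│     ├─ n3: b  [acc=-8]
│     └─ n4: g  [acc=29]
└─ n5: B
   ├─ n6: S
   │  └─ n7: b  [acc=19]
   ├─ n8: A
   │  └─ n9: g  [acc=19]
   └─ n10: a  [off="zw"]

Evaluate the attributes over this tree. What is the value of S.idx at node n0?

1. n1.hot = "uu"  ["uu"]
2. n3.acc = -8  [terminal]
3. n4.acc = 29  [terminal]
4. n2.idx = -9  [g.acc * 3 - 96]
5. n2.fin = false  [b.acc > -8]
6. n1.depth = 27  [S.idx * -2 + 9]
7. n1.lab = true  [not S.fin]
8. n7.acc = 19  [terminal]
9. n6.idx = 8  [8]
10. n6.fin = false  [b.acc > 19]
11. n8.hot = "qn"  ["qn"]
12. n9.acc = 19  [terminal]
13. n8.depth = 17  [g.acc * -2 + 55]
14. n8.lab = false  [g.acc > 19]
15. n10.off = "zw"  [terminal]
16. n5.wid = 20  [A.depth + 3]
17. n5.hot = false  [false]
18. n0.idx = 22  [A.depth + B.wid - 25]
19. n0.fin = false  [false]

22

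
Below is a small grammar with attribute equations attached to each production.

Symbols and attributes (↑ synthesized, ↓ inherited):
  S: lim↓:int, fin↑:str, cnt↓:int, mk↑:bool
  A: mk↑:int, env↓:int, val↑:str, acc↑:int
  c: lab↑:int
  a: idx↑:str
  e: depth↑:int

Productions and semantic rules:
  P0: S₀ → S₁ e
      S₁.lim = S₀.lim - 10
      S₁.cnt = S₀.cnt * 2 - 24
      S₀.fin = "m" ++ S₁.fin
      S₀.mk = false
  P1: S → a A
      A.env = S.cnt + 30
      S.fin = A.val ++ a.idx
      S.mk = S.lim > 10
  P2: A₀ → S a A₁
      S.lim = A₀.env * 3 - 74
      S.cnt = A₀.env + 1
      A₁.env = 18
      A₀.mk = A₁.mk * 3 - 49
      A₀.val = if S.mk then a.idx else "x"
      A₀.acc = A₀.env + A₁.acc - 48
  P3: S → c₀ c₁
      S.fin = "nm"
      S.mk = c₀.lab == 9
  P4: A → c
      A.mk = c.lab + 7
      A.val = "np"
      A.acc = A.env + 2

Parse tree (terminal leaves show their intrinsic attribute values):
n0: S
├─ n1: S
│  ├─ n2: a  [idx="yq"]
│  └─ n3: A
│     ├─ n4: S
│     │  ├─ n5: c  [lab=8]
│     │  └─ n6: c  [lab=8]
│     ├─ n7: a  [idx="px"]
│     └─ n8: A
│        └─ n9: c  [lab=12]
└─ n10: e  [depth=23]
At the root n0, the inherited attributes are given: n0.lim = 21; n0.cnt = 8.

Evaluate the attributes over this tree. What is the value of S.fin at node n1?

"xyq"

1. n0.lim = 21  [given at root]
2. n0.cnt = 8  [given at root]
3. n1.lim = 11  [S₀.lim - 10]
4. n1.cnt = -8  [S₀.cnt * 2 - 24]
5. n2.idx = "yq"  [terminal]
6. n3.env = 22  [S.cnt + 30]
7. n4.lim = -8  [A₀.env * 3 - 74]
8. n4.cnt = 23  [A₀.env + 1]
9. n5.lab = 8  [terminal]
10. n6.lab = 8  [terminal]
11. n4.fin = "nm"  ["nm"]
12. n4.mk = false  [c₀.lab == 9]
13. n7.idx = "px"  [terminal]
14. n8.env = 18  [18]
15. n9.lab = 12  [terminal]
16. n8.mk = 19  [c.lab + 7]
17. n8.val = "np"  ["np"]
18. n8.acc = 20  [A.env + 2]
19. n3.mk = 8  [A₁.mk * 3 - 49]
20. n3.val = "x"  [if S.mk then a.idx else "x"]
21. n3.acc = -6  [A₀.env + A₁.acc - 48]
22. n1.fin = "xyq"  [A.val ++ a.idx]
23. n1.mk = true  [S.lim > 10]
24. n10.depth = 23  [terminal]
25. n0.fin = "mxyq"  ["m" ++ S₁.fin]
26. n0.mk = false  [false]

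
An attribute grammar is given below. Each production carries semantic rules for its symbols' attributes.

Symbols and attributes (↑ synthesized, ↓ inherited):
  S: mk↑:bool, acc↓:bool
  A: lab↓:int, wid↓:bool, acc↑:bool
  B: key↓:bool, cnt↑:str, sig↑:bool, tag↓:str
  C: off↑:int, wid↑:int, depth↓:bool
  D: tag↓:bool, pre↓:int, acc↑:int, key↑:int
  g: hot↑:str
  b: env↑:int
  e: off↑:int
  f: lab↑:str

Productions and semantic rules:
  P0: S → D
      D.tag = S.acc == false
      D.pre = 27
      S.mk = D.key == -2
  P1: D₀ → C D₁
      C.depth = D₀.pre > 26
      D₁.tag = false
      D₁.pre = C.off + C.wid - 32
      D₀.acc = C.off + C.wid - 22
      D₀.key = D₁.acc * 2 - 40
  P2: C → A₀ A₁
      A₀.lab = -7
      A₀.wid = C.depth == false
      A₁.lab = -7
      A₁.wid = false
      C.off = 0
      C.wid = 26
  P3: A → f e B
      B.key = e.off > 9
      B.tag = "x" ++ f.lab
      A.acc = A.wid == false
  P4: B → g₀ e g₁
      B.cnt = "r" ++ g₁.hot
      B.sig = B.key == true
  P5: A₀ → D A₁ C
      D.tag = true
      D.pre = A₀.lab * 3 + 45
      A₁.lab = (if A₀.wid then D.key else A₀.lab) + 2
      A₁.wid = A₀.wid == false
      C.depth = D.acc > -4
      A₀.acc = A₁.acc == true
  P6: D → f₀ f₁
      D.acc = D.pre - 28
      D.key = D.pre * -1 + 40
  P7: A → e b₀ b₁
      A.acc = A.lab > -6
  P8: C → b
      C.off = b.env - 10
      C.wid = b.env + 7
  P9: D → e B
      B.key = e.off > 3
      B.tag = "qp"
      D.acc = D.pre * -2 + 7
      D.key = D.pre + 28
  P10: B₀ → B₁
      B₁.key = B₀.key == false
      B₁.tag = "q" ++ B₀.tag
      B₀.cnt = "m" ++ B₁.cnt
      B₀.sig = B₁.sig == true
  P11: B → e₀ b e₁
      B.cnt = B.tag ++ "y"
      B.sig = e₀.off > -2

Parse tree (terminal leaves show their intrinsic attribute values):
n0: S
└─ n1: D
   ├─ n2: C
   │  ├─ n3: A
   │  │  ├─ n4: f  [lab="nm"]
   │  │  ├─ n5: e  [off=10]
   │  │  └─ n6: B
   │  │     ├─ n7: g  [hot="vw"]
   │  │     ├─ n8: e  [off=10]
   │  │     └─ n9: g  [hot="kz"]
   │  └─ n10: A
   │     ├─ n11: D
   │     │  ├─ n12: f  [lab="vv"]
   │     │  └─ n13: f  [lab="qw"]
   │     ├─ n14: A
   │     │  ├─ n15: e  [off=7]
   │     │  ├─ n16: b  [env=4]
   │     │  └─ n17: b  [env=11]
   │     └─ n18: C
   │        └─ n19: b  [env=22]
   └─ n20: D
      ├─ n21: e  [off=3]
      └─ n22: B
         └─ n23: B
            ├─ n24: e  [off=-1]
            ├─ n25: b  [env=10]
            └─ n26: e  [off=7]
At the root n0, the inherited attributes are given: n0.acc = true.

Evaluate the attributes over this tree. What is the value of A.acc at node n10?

1. n0.acc = true  [given at root]
2. n1.tag = false  [S.acc == false]
3. n1.pre = 27  [27]
4. n2.depth = true  [D₀.pre > 26]
5. n3.lab = -7  [-7]
6. n3.wid = false  [C.depth == false]
7. n4.lab = "nm"  [terminal]
8. n5.off = 10  [terminal]
9. n6.key = true  [e.off > 9]
10. n6.tag = "xnm"  ["x" ++ f.lab]
11. n7.hot = "vw"  [terminal]
12. n8.off = 10  [terminal]
13. n9.hot = "kz"  [terminal]
14. n6.cnt = "rkz"  ["r" ++ g₁.hot]
15. n6.sig = true  [B.key == true]
16. n3.acc = true  [A.wid == false]
17. n10.lab = -7  [-7]
18. n10.wid = false  [false]
19. n11.tag = true  [true]
20. n11.pre = 24  [A₀.lab * 3 + 45]
21. n12.lab = "vv"  [terminal]
22. n13.lab = "qw"  [terminal]
23. n11.acc = -4  [D.pre - 28]
24. n11.key = 16  [D.pre * -1 + 40]
25. n14.lab = -5  [(if A₀.wid then D.key else A₀.lab) + 2]
26. n14.wid = true  [A₀.wid == false]
27. n15.off = 7  [terminal]
28. n16.env = 4  [terminal]
29. n17.env = 11  [terminal]
30. n14.acc = true  [A.lab > -6]
31. n18.depth = false  [D.acc > -4]
32. n19.env = 22  [terminal]
33. n18.off = 12  [b.env - 10]
34. n18.wid = 29  [b.env + 7]
35. n10.acc = true  [A₁.acc == true]
36. n2.off = 0  [0]
37. n2.wid = 26  [26]
38. n20.tag = false  [false]
39. n20.pre = -6  [C.off + C.wid - 32]
40. n21.off = 3  [terminal]
41. n22.key = false  [e.off > 3]
42. n22.tag = "qp"  ["qp"]
43. n23.key = true  [B₀.key == false]
44. n23.tag = "qqp"  ["q" ++ B₀.tag]
45. n24.off = -1  [terminal]
46. n25.env = 10  [terminal]
47. n26.off = 7  [terminal]
48. n23.cnt = "qqpy"  [B.tag ++ "y"]
49. n23.sig = true  [e₀.off > -2]
50. n22.cnt = "mqqpy"  ["m" ++ B₁.cnt]
51. n22.sig = true  [B₁.sig == true]
52. n20.acc = 19  [D.pre * -2 + 7]
53. n20.key = 22  [D.pre + 28]
54. n1.acc = 4  [C.off + C.wid - 22]
55. n1.key = -2  [D₁.acc * 2 - 40]
56. n0.mk = true  [D.key == -2]

true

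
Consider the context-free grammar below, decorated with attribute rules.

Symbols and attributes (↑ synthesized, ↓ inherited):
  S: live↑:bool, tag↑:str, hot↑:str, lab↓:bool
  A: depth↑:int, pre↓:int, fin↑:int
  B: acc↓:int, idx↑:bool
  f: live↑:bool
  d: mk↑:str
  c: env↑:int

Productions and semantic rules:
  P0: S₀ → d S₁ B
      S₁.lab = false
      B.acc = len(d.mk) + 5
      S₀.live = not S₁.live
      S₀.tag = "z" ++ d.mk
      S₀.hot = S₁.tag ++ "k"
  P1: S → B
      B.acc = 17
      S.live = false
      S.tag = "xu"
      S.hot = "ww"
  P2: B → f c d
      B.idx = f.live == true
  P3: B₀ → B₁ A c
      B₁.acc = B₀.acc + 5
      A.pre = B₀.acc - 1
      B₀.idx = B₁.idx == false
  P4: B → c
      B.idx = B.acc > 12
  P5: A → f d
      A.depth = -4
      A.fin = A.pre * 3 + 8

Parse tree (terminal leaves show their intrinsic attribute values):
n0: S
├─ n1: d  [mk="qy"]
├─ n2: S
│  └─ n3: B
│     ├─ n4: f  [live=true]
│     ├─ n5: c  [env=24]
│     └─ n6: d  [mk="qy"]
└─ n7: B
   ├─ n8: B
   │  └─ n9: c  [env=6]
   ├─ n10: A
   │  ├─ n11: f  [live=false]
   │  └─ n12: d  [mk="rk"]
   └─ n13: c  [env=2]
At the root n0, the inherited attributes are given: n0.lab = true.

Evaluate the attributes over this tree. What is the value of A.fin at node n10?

26

1. n0.lab = true  [given at root]
2. n1.mk = "qy"  [terminal]
3. n2.lab = false  [false]
4. n3.acc = 17  [17]
5. n4.live = true  [terminal]
6. n5.env = 24  [terminal]
7. n6.mk = "qy"  [terminal]
8. n3.idx = true  [f.live == true]
9. n2.live = false  [false]
10. n2.tag = "xu"  ["xu"]
11. n2.hot = "ww"  ["ww"]
12. n7.acc = 7  [len(d.mk) + 5]
13. n8.acc = 12  [B₀.acc + 5]
14. n9.env = 6  [terminal]
15. n8.idx = false  [B.acc > 12]
16. n10.pre = 6  [B₀.acc - 1]
17. n11.live = false  [terminal]
18. n12.mk = "rk"  [terminal]
19. n10.depth = -4  [-4]
20. n10.fin = 26  [A.pre * 3 + 8]
21. n13.env = 2  [terminal]
22. n7.idx = true  [B₁.idx == false]
23. n0.live = true  [not S₁.live]
24. n0.tag = "zqy"  ["z" ++ d.mk]
25. n0.hot = "xuk"  [S₁.tag ++ "k"]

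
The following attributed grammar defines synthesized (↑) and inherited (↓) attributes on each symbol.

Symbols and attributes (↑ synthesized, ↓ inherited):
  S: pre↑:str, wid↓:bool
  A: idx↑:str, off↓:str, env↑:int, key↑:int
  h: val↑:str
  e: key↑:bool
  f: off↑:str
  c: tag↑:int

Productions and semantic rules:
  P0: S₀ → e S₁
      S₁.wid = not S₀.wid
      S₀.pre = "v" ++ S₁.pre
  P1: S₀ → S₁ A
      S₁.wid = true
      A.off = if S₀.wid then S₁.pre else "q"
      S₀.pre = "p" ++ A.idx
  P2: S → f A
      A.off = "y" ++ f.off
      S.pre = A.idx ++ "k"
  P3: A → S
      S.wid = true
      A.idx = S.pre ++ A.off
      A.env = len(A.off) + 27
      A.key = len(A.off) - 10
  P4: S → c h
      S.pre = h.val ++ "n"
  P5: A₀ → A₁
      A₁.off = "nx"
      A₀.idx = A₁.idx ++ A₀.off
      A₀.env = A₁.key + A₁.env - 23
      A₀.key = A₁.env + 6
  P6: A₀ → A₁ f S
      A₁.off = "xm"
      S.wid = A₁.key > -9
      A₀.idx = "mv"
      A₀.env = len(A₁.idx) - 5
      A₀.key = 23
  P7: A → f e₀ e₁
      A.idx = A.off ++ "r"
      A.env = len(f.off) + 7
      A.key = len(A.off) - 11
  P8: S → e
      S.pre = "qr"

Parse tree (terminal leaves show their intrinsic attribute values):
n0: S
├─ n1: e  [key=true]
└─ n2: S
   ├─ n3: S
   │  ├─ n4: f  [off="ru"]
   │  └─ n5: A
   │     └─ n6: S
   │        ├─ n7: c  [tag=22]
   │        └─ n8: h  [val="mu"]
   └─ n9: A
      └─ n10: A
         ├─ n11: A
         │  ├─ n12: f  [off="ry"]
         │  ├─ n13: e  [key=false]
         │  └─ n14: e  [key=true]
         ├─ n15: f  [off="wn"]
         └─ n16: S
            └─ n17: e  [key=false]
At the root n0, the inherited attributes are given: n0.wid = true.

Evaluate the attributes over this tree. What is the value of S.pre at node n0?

1. n0.wid = true  [given at root]
2. n1.key = true  [terminal]
3. n2.wid = false  [not S₀.wid]
4. n3.wid = true  [true]
5. n4.off = "ru"  [terminal]
6. n5.off = "yru"  ["y" ++ f.off]
7. n6.wid = true  [true]
8. n7.tag = 22  [terminal]
9. n8.val = "mu"  [terminal]
10. n6.pre = "mun"  [h.val ++ "n"]
11. n5.idx = "munyru"  [S.pre ++ A.off]
12. n5.env = 30  [len(A.off) + 27]
13. n5.key = -7  [len(A.off) - 10]
14. n3.pre = "munyruk"  [A.idx ++ "k"]
15. n9.off = "q"  [if S₀.wid then S₁.pre else "q"]
16. n10.off = "nx"  ["nx"]
17. n11.off = "xm"  ["xm"]
18. n12.off = "ry"  [terminal]
19. n13.key = false  [terminal]
20. n14.key = true  [terminal]
21. n11.idx = "xmr"  [A.off ++ "r"]
22. n11.env = 9  [len(f.off) + 7]
23. n11.key = -9  [len(A.off) - 11]
24. n15.off = "wn"  [terminal]
25. n16.wid = false  [A₁.key > -9]
26. n17.key = false  [terminal]
27. n16.pre = "qr"  ["qr"]
28. n10.idx = "mv"  ["mv"]
29. n10.env = -2  [len(A₁.idx) - 5]
30. n10.key = 23  [23]
31. n9.idx = "mvq"  [A₁.idx ++ A₀.off]
32. n9.env = -2  [A₁.key + A₁.env - 23]
33. n9.key = 4  [A₁.env + 6]
34. n2.pre = "pmvq"  ["p" ++ A.idx]
35. n0.pre = "vpmvq"  ["v" ++ S₁.pre]

"vpmvq"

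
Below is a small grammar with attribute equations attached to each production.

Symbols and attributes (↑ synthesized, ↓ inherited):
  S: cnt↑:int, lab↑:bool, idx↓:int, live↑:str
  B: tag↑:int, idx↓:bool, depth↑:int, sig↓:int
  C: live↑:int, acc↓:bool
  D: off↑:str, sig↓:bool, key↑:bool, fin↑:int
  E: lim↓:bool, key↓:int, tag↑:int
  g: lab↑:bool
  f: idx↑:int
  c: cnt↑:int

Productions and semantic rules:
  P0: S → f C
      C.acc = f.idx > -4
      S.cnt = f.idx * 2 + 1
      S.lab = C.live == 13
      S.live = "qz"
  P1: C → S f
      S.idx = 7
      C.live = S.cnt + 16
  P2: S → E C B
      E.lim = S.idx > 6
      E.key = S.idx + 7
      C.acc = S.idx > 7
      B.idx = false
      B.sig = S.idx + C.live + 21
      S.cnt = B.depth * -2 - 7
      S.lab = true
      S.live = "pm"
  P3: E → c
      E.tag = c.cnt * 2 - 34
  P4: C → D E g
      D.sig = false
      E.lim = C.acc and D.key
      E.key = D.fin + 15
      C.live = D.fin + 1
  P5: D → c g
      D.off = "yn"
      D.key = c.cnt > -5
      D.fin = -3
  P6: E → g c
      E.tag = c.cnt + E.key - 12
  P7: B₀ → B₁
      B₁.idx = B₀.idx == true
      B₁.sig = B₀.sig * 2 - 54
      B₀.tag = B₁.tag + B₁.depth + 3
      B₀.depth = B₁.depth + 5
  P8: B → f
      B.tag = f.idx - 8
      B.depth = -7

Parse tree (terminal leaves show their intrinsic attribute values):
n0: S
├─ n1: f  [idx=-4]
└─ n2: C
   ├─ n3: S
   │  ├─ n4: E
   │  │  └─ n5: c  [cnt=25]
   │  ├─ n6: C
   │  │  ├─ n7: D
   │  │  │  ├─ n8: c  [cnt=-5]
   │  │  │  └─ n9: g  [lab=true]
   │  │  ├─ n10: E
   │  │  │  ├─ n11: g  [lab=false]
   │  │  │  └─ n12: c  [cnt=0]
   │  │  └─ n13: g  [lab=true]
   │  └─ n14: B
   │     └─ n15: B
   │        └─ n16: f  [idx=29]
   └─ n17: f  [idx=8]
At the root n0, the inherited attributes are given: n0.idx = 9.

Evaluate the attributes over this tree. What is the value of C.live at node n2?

13

1. n0.idx = 9  [given at root]
2. n1.idx = -4  [terminal]
3. n2.acc = false  [f.idx > -4]
4. n3.idx = 7  [7]
5. n4.lim = true  [S.idx > 6]
6. n4.key = 14  [S.idx + 7]
7. n5.cnt = 25  [terminal]
8. n4.tag = 16  [c.cnt * 2 - 34]
9. n6.acc = false  [S.idx > 7]
10. n7.sig = false  [false]
11. n8.cnt = -5  [terminal]
12. n9.lab = true  [terminal]
13. n7.off = "yn"  ["yn"]
14. n7.key = false  [c.cnt > -5]
15. n7.fin = -3  [-3]
16. n10.lim = false  [C.acc and D.key]
17. n10.key = 12  [D.fin + 15]
18. n11.lab = false  [terminal]
19. n12.cnt = 0  [terminal]
20. n10.tag = 0  [c.cnt + E.key - 12]
21. n13.lab = true  [terminal]
22. n6.live = -2  [D.fin + 1]
23. n14.idx = false  [false]
24. n14.sig = 26  [S.idx + C.live + 21]
25. n15.idx = false  [B₀.idx == true]
26. n15.sig = -2  [B₀.sig * 2 - 54]
27. n16.idx = 29  [terminal]
28. n15.tag = 21  [f.idx - 8]
29. n15.depth = -7  [-7]
30. n14.tag = 17  [B₁.tag + B₁.depth + 3]
31. n14.depth = -2  [B₁.depth + 5]
32. n3.cnt = -3  [B.depth * -2 - 7]
33. n3.lab = true  [true]
34. n3.live = "pm"  ["pm"]
35. n17.idx = 8  [terminal]
36. n2.live = 13  [S.cnt + 16]
37. n0.cnt = -7  [f.idx * 2 + 1]
38. n0.lab = true  [C.live == 13]
39. n0.live = "qz"  ["qz"]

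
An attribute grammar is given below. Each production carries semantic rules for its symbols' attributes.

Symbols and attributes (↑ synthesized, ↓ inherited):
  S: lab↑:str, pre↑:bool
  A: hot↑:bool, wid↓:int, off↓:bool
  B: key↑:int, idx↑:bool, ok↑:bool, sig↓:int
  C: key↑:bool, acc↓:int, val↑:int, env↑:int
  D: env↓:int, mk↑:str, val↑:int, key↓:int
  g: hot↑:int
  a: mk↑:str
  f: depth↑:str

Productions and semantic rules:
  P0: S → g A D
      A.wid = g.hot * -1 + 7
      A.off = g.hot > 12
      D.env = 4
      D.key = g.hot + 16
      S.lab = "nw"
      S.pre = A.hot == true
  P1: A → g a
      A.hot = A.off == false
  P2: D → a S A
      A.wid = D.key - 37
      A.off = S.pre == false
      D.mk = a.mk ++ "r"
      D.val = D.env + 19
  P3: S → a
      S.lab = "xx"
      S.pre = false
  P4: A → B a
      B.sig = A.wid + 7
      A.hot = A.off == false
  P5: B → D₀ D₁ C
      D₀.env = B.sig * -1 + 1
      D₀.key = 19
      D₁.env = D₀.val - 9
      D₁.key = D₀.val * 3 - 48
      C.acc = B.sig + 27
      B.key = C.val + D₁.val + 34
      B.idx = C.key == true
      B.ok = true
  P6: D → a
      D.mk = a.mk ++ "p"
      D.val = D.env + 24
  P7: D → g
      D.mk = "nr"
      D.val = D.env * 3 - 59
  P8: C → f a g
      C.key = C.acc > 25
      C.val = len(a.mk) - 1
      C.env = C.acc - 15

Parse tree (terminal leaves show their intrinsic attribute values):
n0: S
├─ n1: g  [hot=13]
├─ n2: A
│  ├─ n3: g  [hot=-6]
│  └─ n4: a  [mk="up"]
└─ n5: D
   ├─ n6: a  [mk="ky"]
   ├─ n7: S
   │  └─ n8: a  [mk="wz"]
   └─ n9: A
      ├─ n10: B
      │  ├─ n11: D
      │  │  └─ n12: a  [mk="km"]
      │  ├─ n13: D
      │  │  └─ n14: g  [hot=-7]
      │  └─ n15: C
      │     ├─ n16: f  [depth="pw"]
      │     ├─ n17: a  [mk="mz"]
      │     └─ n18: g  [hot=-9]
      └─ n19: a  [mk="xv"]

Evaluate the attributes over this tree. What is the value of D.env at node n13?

1. n1.hot = 13  [terminal]
2. n2.wid = -6  [g.hot * -1 + 7]
3. n2.off = true  [g.hot > 12]
4. n3.hot = -6  [terminal]
5. n4.mk = "up"  [terminal]
6. n2.hot = false  [A.off == false]
7. n5.env = 4  [4]
8. n5.key = 29  [g.hot + 16]
9. n6.mk = "ky"  [terminal]
10. n8.mk = "wz"  [terminal]
11. n7.lab = "xx"  ["xx"]
12. n7.pre = false  [false]
13. n9.wid = -8  [D.key - 37]
14. n9.off = true  [S.pre == false]
15. n10.sig = -1  [A.wid + 7]
16. n11.env = 2  [B.sig * -1 + 1]
17. n11.key = 19  [19]
18. n12.mk = "km"  [terminal]
19. n11.mk = "kmp"  [a.mk ++ "p"]
20. n11.val = 26  [D.env + 24]
21. n13.env = 17  [D₀.val - 9]
22. n13.key = 30  [D₀.val * 3 - 48]
23. n14.hot = -7  [terminal]
24. n13.mk = "nr"  ["nr"]
25. n13.val = -8  [D.env * 3 - 59]
26. n15.acc = 26  [B.sig + 27]
27. n16.depth = "pw"  [terminal]
28. n17.mk = "mz"  [terminal]
29. n18.hot = -9  [terminal]
30. n15.key = true  [C.acc > 25]
31. n15.val = 1  [len(a.mk) - 1]
32. n15.env = 11  [C.acc - 15]
33. n10.key = 27  [C.val + D₁.val + 34]
34. n10.idx = true  [C.key == true]
35. n10.ok = true  [true]
36. n19.mk = "xv"  [terminal]
37. n9.hot = false  [A.off == false]
38. n5.mk = "kyr"  [a.mk ++ "r"]
39. n5.val = 23  [D.env + 19]
40. n0.lab = "nw"  ["nw"]
41. n0.pre = false  [A.hot == true]

17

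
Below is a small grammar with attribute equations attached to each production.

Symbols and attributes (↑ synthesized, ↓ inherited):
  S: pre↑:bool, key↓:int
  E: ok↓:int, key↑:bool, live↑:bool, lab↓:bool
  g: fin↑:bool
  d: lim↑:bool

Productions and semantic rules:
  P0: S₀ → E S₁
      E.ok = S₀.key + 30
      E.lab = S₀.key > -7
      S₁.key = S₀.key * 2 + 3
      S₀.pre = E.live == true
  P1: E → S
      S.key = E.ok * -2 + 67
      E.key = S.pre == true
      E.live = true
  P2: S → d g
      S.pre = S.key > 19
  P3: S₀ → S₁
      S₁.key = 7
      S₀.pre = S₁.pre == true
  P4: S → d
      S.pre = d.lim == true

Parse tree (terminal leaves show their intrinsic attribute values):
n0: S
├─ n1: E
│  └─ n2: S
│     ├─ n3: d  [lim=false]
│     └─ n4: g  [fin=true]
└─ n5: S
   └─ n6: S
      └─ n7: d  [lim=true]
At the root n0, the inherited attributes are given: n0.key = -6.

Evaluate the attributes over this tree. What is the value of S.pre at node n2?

false

1. n0.key = -6  [given at root]
2. n1.ok = 24  [S₀.key + 30]
3. n1.lab = true  [S₀.key > -7]
4. n2.key = 19  [E.ok * -2 + 67]
5. n3.lim = false  [terminal]
6. n4.fin = true  [terminal]
7. n2.pre = false  [S.key > 19]
8. n1.key = false  [S.pre == true]
9. n1.live = true  [true]
10. n5.key = -9  [S₀.key * 2 + 3]
11. n6.key = 7  [7]
12. n7.lim = true  [terminal]
13. n6.pre = true  [d.lim == true]
14. n5.pre = true  [S₁.pre == true]
15. n0.pre = true  [E.live == true]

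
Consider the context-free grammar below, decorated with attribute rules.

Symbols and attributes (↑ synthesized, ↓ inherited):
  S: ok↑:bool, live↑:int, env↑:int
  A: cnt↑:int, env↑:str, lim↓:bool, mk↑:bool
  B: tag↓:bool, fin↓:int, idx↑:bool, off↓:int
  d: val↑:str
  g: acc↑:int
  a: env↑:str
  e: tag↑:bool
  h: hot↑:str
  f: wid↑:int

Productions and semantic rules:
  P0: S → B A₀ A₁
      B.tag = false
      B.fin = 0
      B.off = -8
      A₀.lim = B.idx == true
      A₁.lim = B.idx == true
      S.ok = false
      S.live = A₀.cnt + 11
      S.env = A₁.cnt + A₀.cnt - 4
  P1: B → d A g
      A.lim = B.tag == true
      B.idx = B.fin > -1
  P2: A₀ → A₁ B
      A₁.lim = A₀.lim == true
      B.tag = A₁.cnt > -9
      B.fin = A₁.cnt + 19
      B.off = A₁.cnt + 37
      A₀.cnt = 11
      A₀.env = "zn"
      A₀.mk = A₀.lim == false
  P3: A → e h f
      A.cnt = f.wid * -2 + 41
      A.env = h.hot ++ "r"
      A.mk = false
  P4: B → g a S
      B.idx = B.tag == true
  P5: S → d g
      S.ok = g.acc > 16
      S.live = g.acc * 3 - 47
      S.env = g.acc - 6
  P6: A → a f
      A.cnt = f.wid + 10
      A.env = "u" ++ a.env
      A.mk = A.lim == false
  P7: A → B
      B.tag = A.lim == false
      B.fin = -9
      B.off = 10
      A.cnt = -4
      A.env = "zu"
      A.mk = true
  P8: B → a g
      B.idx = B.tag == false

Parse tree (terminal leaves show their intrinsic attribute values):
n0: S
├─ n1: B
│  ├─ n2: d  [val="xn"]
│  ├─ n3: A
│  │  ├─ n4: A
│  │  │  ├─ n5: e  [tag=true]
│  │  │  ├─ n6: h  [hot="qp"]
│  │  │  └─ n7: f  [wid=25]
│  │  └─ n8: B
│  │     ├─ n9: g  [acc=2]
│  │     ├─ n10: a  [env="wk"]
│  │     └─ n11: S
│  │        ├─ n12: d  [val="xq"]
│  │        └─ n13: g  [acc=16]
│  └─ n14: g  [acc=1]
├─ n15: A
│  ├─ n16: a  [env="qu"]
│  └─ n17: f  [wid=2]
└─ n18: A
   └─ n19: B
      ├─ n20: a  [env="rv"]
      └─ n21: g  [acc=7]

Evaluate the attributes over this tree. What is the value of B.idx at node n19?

1. n1.tag = false  [false]
2. n1.fin = 0  [0]
3. n1.off = -8  [-8]
4. n2.val = "xn"  [terminal]
5. n3.lim = false  [B.tag == true]
6. n4.lim = false  [A₀.lim == true]
7. n5.tag = true  [terminal]
8. n6.hot = "qp"  [terminal]
9. n7.wid = 25  [terminal]
10. n4.cnt = -9  [f.wid * -2 + 41]
11. n4.env = "qpr"  [h.hot ++ "r"]
12. n4.mk = false  [false]
13. n8.tag = false  [A₁.cnt > -9]
14. n8.fin = 10  [A₁.cnt + 19]
15. n8.off = 28  [A₁.cnt + 37]
16. n9.acc = 2  [terminal]
17. n10.env = "wk"  [terminal]
18. n12.val = "xq"  [terminal]
19. n13.acc = 16  [terminal]
20. n11.ok = false  [g.acc > 16]
21. n11.live = 1  [g.acc * 3 - 47]
22. n11.env = 10  [g.acc - 6]
23. n8.idx = false  [B.tag == true]
24. n3.cnt = 11  [11]
25. n3.env = "zn"  ["zn"]
26. n3.mk = true  [A₀.lim == false]
27. n14.acc = 1  [terminal]
28. n1.idx = true  [B.fin > -1]
29. n15.lim = true  [B.idx == true]
30. n16.env = "qu"  [terminal]
31. n17.wid = 2  [terminal]
32. n15.cnt = 12  [f.wid + 10]
33. n15.env = "uqu"  ["u" ++ a.env]
34. n15.mk = false  [A.lim == false]
35. n18.lim = true  [B.idx == true]
36. n19.tag = false  [A.lim == false]
37. n19.fin = -9  [-9]
38. n19.off = 10  [10]
39. n20.env = "rv"  [terminal]
40. n21.acc = 7  [terminal]
41. n19.idx = true  [B.tag == false]
42. n18.cnt = -4  [-4]
43. n18.env = "zu"  ["zu"]
44. n18.mk = true  [true]
45. n0.ok = false  [false]
46. n0.live = 23  [A₀.cnt + 11]
47. n0.env = 4  [A₁.cnt + A₀.cnt - 4]

true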